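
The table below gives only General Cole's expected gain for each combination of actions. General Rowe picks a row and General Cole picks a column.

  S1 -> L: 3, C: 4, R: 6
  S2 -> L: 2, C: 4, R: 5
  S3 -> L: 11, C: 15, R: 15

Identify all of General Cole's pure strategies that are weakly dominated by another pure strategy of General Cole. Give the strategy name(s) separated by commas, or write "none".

L, C

C weakly dominates L — S1: 4>3, S2: 4>2, S3: 15>11.
R weakly dominates C — S1: 6>4, S2: 5>4, S3: 15=15.
R is not dominated — it holds its own against L at S1 (6>3); C at S1 (6>4).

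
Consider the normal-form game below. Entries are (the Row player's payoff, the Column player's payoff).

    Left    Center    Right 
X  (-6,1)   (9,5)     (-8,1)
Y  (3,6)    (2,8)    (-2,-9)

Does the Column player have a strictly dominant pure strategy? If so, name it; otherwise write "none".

Center vs Left: X: 5>1, Y: 8>6.
Center vs Right: X: 5>1, Y: 8>-9.
Center strictly beats every other strategy against every opponent action, so it is strictly dominant.

Center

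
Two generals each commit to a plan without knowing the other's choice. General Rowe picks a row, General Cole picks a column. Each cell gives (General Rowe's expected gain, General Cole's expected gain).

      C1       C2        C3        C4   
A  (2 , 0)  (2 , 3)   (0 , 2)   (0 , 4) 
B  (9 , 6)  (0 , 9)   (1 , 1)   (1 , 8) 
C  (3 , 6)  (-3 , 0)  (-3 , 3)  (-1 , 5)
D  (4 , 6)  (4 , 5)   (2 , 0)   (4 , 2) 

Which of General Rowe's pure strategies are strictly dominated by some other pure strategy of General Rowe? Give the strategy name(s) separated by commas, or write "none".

A: dominated, since D does at least as well everywhere (C1: 4>2, C2: 4>2, C3: 2>0, C4: 4>0).
Nothing dominates B: A at C1 (9>2); C at C1 (9>3); D at C1 (9>4).
B strictly dominates C — C1: 9>3, C2: 0>-3, C3: 1>-3, C4: 1>-1.
D is not dominated — it holds its own against A at C1 (4>2); B at C2 (4>0); C at C1 (4>3).

A, C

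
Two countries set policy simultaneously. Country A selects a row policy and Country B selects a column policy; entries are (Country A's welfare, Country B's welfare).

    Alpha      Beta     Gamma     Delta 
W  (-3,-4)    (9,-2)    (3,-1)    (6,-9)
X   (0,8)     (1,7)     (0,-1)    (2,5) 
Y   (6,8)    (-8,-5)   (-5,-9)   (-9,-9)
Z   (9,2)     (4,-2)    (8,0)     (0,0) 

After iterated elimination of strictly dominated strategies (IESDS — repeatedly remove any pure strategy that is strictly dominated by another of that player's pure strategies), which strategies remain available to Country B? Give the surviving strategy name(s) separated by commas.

Row Y is eliminated: Z beats it against every remaining column (Alpha: 9>6, Beta: 4>-8, Gamma: 8>-5, Delta: 0>-9).
Country B's strategy Delta is strictly dominated by Alpha (W: -4>-9, X: 8>5, Z: 2>0) and is removed.
For Country A, Z strictly dominates X on the remaining columns (Alpha: 9>0, Beta: 4>1, Gamma: 8>0); eliminate X.
Column Beta is eliminated: Gamma beats it against every remaining row (W: -1>-2, Z: 0>-2).
For Country A, Z strictly dominates W on the remaining columns (Alpha: 9>-3, Gamma: 8>3); eliminate W.
Country B's strategy Gamma is strictly dominated by Alpha (Z: 2>0) and is removed.
Among the remaining strategies, none is strictly dominated by another pure strategy of the same player, so the elimination stops.
Surviving strategies — Country A: {Z}; Country B: {Alpha}.

Alpha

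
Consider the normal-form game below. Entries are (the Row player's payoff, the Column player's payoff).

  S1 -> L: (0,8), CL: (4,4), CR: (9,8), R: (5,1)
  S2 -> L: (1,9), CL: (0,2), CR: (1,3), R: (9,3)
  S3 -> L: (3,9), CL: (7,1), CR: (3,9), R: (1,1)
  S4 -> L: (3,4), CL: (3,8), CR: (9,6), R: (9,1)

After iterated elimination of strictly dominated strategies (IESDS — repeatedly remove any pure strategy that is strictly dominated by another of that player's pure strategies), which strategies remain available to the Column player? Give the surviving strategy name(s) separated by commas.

L, CL, CR

For the Column player, L strictly dominates R on the remaining rows (S1: 8>1, S2: 9>3, S3: 9>1, S4: 4>1); eliminate R.
Row S2 is eliminated: S3 beats it against every remaining column (L: 3>1, CL: 7>0, CR: 3>1).
Among the remaining strategies, none is strictly dominated by another pure strategy of the same player, so the elimination stops.
Surviving strategies — the Row player: {S1, S3, S4}; the Column player: {L, CL, CR}.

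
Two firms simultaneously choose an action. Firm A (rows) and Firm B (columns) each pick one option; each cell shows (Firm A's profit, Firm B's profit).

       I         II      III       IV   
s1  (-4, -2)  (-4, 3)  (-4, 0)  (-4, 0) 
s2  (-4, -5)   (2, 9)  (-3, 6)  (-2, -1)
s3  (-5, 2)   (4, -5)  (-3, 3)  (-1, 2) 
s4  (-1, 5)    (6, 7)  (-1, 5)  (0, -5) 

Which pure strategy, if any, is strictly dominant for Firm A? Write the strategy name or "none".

s4

s4 vs s1: I: -1>-4, II: 6>-4, III: -1>-4, IV: 0>-4.
s4 vs s2: I: -1>-4, II: 6>2, III: -1>-3, IV: 0>-2.
s4 vs s3: I: -1>-5, II: 6>4, III: -1>-3, IV: 0>-1.
s4 strictly beats every other strategy against every opponent action, so it is strictly dominant.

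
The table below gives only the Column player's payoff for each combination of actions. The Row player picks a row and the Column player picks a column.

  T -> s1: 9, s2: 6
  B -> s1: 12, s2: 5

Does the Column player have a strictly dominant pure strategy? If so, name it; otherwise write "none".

s1

s1 vs s2: T: 9>6, B: 12>5.
s1 strictly beats every other strategy against every opponent action, so it is strictly dominant.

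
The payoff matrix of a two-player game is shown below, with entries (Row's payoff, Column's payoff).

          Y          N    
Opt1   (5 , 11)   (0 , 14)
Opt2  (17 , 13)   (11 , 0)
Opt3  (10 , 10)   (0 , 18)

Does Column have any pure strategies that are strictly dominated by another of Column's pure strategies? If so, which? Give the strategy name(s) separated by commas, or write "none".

none

Y: no other strategy beats it everywhere (N at Opt2 (13>0)).
Nothing dominates N: Y at Opt1 (14>11).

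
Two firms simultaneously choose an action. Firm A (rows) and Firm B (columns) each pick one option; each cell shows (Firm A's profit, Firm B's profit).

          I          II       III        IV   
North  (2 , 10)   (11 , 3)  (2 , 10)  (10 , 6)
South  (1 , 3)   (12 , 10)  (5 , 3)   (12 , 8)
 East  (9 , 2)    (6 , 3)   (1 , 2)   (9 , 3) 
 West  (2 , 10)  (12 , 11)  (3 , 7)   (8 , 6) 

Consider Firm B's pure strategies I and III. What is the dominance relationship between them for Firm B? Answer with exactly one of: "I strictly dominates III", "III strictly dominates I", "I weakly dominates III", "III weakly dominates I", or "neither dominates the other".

Compare I to III across each opponent action: North: 10=10, South: 3=3, East: 2=2, West: 10>7.
I is at least as good everywhere and strictly better somewhere (tied only at North, South, East), so I weakly but not strictly dominates III.

I weakly dominates III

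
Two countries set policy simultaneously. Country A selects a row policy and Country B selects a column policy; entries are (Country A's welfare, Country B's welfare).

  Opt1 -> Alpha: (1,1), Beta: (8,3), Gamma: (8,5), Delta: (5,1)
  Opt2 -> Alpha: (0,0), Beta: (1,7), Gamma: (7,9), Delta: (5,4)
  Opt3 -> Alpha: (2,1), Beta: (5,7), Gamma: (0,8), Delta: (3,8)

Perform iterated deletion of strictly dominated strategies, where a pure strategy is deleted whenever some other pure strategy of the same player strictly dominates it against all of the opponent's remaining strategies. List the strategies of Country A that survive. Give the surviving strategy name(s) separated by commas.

Opt1

For Country B, Beta strictly dominates Alpha on the remaining rows (Opt1: 3>1, Opt2: 7>0, Opt3: 7>1); eliminate Alpha.
For Country A, Opt1 strictly dominates Opt3 on the remaining columns (Beta: 8>5, Gamma: 8>0, Delta: 5>3); eliminate Opt3.
For Country B, Gamma strictly dominates Beta on the remaining rows (Opt1: 5>3, Opt2: 9>7); eliminate Beta.
For Country B, Gamma strictly dominates Delta on the remaining rows (Opt1: 5>1, Opt2: 9>4); eliminate Delta.
Row Opt2 is eliminated: Opt1 beats it against every remaining column (Gamma: 8>7).
Among the remaining strategies, none is strictly dominated by another pure strategy of the same player, so the elimination stops.
Surviving strategies — Country A: {Opt1}; Country B: {Gamma}.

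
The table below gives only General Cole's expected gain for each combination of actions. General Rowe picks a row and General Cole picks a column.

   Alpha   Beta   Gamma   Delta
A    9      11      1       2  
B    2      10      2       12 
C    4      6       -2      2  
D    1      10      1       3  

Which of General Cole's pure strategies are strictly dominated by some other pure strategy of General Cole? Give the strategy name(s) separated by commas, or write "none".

Beta strictly dominates Alpha — A: 11>9, B: 10>2, C: 6>4, D: 10>1.
Beta: no other strategy beats it everywhere (Alpha at A (11>9); Gamma at A (11>1); Delta at A (11>2)).
Beta strictly dominates Gamma — A: 11>1, B: 10>2, C: 6>-2, D: 10>1.
Delta is not dominated — it holds its own against Alpha at B (12>2); Beta at B (12>10); Gamma at A (2>1).

Alpha, Gamma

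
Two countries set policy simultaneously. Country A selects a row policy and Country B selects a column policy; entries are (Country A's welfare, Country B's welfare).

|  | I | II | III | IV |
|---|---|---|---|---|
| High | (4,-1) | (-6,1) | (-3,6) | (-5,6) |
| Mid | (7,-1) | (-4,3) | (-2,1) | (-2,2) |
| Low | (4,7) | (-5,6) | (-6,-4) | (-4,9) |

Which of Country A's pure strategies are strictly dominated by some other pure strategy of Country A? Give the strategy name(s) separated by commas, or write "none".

High: dominated, since Mid does at least as well everywhere (I: 7>4, II: -4>-6, III: -2>-3, IV: -2>-5).
Mid is not dominated — it holds its own against High at I (7>4); Low at I (7>4).
Low is strictly dominated by Mid (I: 7>4, II: -4>-5, III: -2>-6, IV: -2>-4).

High, Low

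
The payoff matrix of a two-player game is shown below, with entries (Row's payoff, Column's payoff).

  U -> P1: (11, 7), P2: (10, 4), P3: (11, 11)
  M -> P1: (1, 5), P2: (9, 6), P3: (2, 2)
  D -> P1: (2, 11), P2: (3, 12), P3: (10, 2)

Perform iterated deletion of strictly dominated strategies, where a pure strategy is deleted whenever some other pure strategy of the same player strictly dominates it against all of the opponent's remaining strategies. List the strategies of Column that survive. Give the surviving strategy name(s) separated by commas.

P3

For Row, U strictly dominates M on the remaining columns (P1: 11>1, P2: 10>9, P3: 11>2); eliminate M.
Row D is eliminated: U beats it against every remaining column (P1: 11>2, P2: 10>3, P3: 11>10).
Column's strategy P1 is strictly dominated by P3 (U: 11>7) and is removed.
Column P2 is eliminated: P3 beats it against every remaining row (U: 11>4).
Among the remaining strategies, none is strictly dominated by another pure strategy of the same player, so the elimination stops.
Surviving strategies — Row: {U}; Column: {P3}.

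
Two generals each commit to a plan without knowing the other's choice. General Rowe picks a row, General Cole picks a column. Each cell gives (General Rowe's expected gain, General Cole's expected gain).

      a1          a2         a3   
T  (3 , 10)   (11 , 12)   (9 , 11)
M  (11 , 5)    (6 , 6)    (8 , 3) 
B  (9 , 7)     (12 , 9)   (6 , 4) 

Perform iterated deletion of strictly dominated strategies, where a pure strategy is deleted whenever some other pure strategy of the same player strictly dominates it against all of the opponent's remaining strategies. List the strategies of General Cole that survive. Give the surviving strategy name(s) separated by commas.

Column a1 is eliminated: a2 beats it against every remaining row (T: 12>10, M: 6>5, B: 9>7).
For General Rowe, T strictly dominates M on the remaining columns (a2: 11>6, a3: 9>8); eliminate M.
General Cole's strategy a3 is strictly dominated by a2 (T: 12>11, B: 9>4) and is removed.
General Rowe's strategy T is strictly dominated by B (a2: 12>11) and is removed.
Among the remaining strategies, none is strictly dominated by another pure strategy of the same player, so the elimination stops.
Surviving strategies — General Rowe: {B}; General Cole: {a2}.

a2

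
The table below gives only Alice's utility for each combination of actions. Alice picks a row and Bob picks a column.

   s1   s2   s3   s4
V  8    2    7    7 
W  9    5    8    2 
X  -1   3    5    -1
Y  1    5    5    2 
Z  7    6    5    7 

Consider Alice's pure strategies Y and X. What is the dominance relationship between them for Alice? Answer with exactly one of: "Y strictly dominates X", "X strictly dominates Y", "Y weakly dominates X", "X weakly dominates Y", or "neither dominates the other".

Compare Y to X across each opponent action: s1: 1>-1, s2: 5>3, s3: 5=5, s4: 2>-1.
Y is at least as good everywhere and strictly better somewhere (tied only at s3), so Y weakly but not strictly dominates X.

Y weakly dominates X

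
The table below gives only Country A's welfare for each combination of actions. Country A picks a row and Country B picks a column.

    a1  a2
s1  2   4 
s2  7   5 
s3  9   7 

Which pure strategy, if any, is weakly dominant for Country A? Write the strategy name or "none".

s3

s3 vs s1: a1: 9>2, a2: 7>4.
s3 vs s2: a1: 9>7, a2: 7>5.
s3 is at least as good as every other strategy against every opponent action, so it is weakly dominant.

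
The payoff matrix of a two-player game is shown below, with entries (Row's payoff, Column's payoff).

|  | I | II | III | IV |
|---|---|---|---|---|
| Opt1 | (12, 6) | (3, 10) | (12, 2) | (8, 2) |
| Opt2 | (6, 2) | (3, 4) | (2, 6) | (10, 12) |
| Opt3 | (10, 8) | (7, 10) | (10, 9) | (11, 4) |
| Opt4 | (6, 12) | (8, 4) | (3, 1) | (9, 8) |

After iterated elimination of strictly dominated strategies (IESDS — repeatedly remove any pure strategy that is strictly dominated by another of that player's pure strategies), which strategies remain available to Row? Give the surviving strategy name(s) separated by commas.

Row Opt2 is eliminated: Opt3 beats it against every remaining column (I: 10>6, II: 7>3, III: 10>2, IV: 11>10).
For Column, II strictly dominates III on the remaining rows (Opt1: 10>2, Opt3: 10>9, Opt4: 4>1); eliminate III.
Column IV is eliminated: I beats it against every remaining row (Opt1: 6>2, Opt3: 8>4, Opt4: 12>8).
Among the remaining strategies, none is strictly dominated by another pure strategy of the same player, so the elimination stops.
Surviving strategies — Row: {Opt1, Opt3, Opt4}; Column: {I, II}.

Opt1, Opt3, Opt4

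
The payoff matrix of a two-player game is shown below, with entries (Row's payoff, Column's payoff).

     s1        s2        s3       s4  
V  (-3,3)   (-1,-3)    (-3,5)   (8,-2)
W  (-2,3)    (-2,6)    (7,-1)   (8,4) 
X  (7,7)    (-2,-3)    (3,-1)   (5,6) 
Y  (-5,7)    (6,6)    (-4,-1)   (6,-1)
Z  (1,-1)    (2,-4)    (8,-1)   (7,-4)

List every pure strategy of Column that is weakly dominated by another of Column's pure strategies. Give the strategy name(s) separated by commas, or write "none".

s1 is not dominated — it holds its own against s2 at V (3>-3); s3 at W (3>-1); s4 at V (3>-2).
s2: no other strategy beats it everywhere (s1 at W (6>3); s3 at W (6>-1); s4 at W (6>4)).
s3: no other strategy beats it everywhere (s1 at V (5>3); s2 at V (5>-3); s4 at V (5>-2)).
s4 is not dominated — it holds its own against s1 at W (4>3); s2 at V (-2>-3); s3 at W (4>-1).

none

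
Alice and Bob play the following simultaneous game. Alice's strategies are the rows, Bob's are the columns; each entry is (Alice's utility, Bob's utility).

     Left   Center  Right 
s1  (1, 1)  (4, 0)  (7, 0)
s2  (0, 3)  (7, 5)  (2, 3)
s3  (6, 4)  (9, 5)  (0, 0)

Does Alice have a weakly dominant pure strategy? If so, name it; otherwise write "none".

none

s1 fails to dominate s2 at Center (4<7).
s2 fails to dominate s1 at Left (0<1).
s3 fails to dominate s1 at Right (0<7).
No single strategy dominates all the others.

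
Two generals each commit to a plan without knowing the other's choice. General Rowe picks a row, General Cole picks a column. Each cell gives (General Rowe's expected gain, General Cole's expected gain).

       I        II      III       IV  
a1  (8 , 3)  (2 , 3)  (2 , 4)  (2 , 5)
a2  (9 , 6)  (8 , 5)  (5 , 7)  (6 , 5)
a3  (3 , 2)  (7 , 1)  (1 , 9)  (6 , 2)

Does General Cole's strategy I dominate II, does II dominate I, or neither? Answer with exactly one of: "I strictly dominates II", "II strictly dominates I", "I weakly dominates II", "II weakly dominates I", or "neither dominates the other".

I weakly dominates II

Compare I to II across every action of General Rowe: a1: 3=3, a2: 6>5, a3: 2>1.
I is at least as good everywhere and strictly better somewhere (tied only at a1), so I weakly but not strictly dominates II.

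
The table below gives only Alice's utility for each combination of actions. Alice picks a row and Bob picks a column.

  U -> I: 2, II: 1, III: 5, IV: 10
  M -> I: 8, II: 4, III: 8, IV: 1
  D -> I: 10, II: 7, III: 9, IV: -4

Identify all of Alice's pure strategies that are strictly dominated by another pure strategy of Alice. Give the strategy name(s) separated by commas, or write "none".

U is not dominated — it holds its own against M at IV (10>1); D at IV (10>-4).
M: no other strategy beats it everywhere (U at I (8>2); D at IV (1>-4)).
D: no other strategy beats it everywhere (U at I (10>2); M at I (10>8)).

none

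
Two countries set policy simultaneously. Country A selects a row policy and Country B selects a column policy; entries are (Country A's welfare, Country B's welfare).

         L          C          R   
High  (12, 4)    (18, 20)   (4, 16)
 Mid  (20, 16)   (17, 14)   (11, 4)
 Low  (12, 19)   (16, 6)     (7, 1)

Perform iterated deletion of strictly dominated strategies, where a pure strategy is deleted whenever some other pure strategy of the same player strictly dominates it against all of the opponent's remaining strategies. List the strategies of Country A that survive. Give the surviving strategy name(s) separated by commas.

Row Low is eliminated: Mid beats it against every remaining column (L: 20>12, C: 17>16, R: 11>7).
Column R is eliminated: C beats it against every remaining row (High: 20>16, Mid: 14>4).
Among the remaining strategies, none is strictly dominated by another pure strategy of the same player, so the elimination stops.
Surviving strategies — Country A: {High, Mid}; Country B: {L, C}.

High, Mid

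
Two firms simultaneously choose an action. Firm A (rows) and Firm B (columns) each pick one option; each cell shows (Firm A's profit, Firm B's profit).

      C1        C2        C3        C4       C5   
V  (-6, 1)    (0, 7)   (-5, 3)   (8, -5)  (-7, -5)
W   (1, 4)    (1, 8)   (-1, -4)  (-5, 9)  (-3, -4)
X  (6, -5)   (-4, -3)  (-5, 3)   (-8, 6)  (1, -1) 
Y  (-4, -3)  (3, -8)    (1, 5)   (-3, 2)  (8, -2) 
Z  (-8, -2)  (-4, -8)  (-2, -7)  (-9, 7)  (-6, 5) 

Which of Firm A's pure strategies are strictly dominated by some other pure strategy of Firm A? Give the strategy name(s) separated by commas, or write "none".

V: no other strategy beats it everywhere (W at C4 (8>-5); X at C2 (0>-4); Y at C4 (8>-3); Z at C1 (-6>-8)).
Nothing dominates W: V at C1 (1>-6); X at C2 (1>-4); Y at C1 (1>-4); Z at C1 (1>-8).
X: no other strategy beats it everywhere (V at C1 (6>-6); W at C1 (6>1); Y at C1 (6>-4); Z at C1 (6>-8)).
Nothing dominates Y: V at C1 (-4>-6); W at C2 (3>1); X at C2 (3>-4); Z at C1 (-4>-8).
Z: dominated, since W does at least as well everywhere (C1: 1>-8, C2: 1>-4, C3: -1>-2, C4: -5>-9, C5: -3>-6).

Z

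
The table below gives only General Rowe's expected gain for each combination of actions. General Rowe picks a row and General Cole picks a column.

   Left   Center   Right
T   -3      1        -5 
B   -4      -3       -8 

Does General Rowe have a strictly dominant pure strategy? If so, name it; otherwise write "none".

T vs B: Left: -3>-4, Center: 1>-3, Right: -5>-8.
T strictly beats every other strategy against every opponent action, so it is strictly dominant.

T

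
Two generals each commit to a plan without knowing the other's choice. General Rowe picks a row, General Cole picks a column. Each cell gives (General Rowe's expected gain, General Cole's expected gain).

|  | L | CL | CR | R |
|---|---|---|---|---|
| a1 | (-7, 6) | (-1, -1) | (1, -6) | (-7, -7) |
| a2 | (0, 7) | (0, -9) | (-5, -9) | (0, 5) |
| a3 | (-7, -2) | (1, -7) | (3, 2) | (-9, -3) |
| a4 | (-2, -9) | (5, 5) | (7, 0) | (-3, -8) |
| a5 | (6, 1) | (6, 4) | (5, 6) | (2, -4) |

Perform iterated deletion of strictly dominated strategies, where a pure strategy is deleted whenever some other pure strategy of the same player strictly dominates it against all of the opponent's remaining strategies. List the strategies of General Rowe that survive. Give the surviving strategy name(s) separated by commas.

a4, a5

For General Rowe, a4 strictly dominates a1 on the remaining columns (L: -2>-7, CL: 5>-1, CR: 7>1, R: -3>-7); eliminate a1.
General Rowe's strategy a2 is strictly dominated by a5 (L: 6>0, CL: 6>0, CR: 5>-5, R: 2>0) and is removed.
For General Rowe, a4 strictly dominates a3 on the remaining columns (L: -2>-7, CL: 5>1, CR: 7>3, R: -3>-9); eliminate a3.
For General Cole, CL strictly dominates L on the remaining rows (a4: 5>-9, a5: 4>1); eliminate L.
Column R is eliminated: CL beats it against every remaining row (a4: 5>-8, a5: 4>-4).
Among the remaining strategies, none is strictly dominated by another pure strategy of the same player, so the elimination stops.
Surviving strategies — General Rowe: {a4, a5}; General Cole: {CL, CR}.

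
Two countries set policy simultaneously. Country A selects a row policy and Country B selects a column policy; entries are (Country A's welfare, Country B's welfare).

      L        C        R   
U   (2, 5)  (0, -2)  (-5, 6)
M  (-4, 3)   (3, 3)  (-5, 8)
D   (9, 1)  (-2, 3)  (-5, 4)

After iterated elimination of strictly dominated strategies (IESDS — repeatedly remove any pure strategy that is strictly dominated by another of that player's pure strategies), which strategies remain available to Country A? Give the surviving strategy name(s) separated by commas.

Column L is eliminated: R beats it against every remaining row (U: 6>5, M: 8>3, D: 4>1).
Country B's strategy C is strictly dominated by R (U: 6>-2, M: 8>3, D: 4>3) and is removed.
Among the remaining strategies, none is strictly dominated by another pure strategy of the same player, so the elimination stops.
Surviving strategies — Country A: {U, M, D}; Country B: {R}.

U, M, D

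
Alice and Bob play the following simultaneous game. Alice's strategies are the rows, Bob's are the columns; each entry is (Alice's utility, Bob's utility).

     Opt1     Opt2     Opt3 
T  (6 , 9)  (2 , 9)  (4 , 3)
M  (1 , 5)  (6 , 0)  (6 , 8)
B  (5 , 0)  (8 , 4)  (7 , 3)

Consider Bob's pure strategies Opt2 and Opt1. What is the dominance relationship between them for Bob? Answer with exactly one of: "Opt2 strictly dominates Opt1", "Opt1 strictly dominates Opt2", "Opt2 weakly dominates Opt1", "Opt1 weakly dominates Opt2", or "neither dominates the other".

neither dominates the other

Compare Opt2 to Opt1 across each choice by Alice: T: 9=9, M: 0<5, B: 4>0.
Opt2 does better at B but worse at M; neither strategy dominates the other.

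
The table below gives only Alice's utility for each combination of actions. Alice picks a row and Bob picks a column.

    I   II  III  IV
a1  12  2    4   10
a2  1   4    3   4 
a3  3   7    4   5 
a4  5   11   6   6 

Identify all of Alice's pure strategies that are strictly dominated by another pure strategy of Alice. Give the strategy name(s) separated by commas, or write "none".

a1: no other strategy beats it everywhere (a2 at I (12>1); a3 at I (12>3); a4 at I (12>5)).
a2 is strictly dominated by a3 (I: 3>1, II: 7>4, III: 4>3, IV: 5>4).
a4 strictly dominates a3 — I: 5>3, II: 11>7, III: 6>4, IV: 6>5.
a4 is not dominated — it holds its own against a1 at II (11>2); a2 at I (5>1); a3 at I (5>3).

a2, a3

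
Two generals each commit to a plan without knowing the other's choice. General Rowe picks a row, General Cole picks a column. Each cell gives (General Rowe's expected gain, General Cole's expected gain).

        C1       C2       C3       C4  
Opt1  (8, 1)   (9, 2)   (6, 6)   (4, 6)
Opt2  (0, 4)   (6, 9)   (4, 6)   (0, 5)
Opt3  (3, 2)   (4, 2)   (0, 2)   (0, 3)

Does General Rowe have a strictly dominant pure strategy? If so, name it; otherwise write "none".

Opt1

Opt1 vs Opt2: C1: 8>0, C2: 9>6, C3: 6>4, C4: 4>0.
Opt1 vs Opt3: C1: 8>3, C2: 9>4, C3: 6>0, C4: 4>0.
Opt1 strictly beats every other strategy against every opponent action, so it is strictly dominant.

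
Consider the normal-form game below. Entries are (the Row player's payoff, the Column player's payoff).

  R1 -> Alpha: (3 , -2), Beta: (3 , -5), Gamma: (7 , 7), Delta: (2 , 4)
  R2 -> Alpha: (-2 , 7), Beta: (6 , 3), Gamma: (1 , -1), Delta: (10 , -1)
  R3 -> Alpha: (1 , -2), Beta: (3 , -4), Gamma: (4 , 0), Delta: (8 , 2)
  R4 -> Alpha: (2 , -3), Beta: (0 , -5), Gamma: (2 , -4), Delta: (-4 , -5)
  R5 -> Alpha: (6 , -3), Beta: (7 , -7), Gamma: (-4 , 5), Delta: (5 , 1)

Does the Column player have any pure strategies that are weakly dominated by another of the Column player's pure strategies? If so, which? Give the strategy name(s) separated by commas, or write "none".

Beta

Alpha: no other strategy beats it everywhere (Beta at R1 (-2>-5); Gamma at R2 (7>-1); Delta at R2 (7>-1)).
Beta: dominated, since Alpha does at least as well everywhere (R1: -2>-5, R2: 7>3, R3: -2>-4, R4: -3>-5, R5: -3>-7).
Nothing dominates Gamma: Alpha at R1 (7>-2); Beta at R1 (7>-5); Delta at R1 (7>4).
Nothing dominates Delta: Alpha at R1 (4>-2); Beta at R1 (4>-5); Gamma at R3 (2>0).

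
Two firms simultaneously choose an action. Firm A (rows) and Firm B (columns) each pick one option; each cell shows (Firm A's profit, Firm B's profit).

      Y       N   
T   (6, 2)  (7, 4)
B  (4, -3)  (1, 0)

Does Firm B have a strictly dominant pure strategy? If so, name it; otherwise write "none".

N

N vs Y: T: 4>2, B: 0>-3.
N strictly beats every other strategy against every opponent action, so it is strictly dominant.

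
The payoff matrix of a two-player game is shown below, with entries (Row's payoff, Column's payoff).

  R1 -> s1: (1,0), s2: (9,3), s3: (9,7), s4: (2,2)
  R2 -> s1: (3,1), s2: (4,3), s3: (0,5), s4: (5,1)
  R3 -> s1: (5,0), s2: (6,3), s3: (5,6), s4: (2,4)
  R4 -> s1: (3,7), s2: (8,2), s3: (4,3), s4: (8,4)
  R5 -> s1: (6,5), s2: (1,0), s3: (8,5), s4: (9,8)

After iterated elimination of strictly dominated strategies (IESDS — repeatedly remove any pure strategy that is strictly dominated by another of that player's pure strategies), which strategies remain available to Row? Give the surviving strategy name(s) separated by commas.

R1, R5

Column s2 is eliminated: s3 beats it against every remaining row (R1: 7>3, R2: 5>3, R3: 6>3, R4: 3>2, R5: 5>0).
For Row, R5 strictly dominates R2 on the remaining columns (s1: 6>3, s3: 8>0, s4: 9>5); eliminate R2.
For Row, R5 strictly dominates R3 on the remaining columns (s1: 6>5, s3: 8>5, s4: 9>2); eliminate R3.
Row's strategy R4 is strictly dominated by R5 (s1: 6>3, s3: 8>4, s4: 9>8) and is removed.
Column s1 is eliminated: s4 beats it against every remaining row (R1: 2>0, R5: 8>5).
Among the remaining strategies, none is strictly dominated by another pure strategy of the same player, so the elimination stops.
Surviving strategies — Row: {R1, R5}; Column: {s3, s4}.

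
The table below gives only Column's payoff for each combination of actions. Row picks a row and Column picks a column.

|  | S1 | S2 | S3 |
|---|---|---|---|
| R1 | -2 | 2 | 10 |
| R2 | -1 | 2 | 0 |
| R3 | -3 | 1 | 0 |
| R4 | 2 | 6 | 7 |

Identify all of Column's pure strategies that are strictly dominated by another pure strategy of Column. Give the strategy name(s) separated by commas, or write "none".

S1

S1 is strictly dominated by S2 (R1: 2>-2, R2: 2>-1, R3: 1>-3, R4: 6>2).
S2 is not dominated — it holds its own against S1 at R1 (2>-2); S3 at R2 (2>0).
S3 is not dominated — it holds its own against S1 at R1 (10>-2); S2 at R1 (10>2).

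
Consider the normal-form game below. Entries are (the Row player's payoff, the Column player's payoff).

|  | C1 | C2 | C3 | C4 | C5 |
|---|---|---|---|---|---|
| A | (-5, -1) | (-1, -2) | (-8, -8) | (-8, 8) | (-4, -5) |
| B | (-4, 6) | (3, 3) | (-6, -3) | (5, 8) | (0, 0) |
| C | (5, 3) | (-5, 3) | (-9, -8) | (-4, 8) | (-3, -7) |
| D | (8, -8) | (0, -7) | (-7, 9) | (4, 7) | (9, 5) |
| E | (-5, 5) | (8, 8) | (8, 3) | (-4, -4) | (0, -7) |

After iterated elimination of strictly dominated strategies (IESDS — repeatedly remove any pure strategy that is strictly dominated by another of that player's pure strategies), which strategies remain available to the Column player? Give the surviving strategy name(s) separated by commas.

C1, C2, C3, C4

The Row player's strategy A is strictly dominated by B (C1: -4>-5, C2: 3>-1, C3: -6>-8, C4: 5>-8, C5: 0>-4) and is removed.
Row C is eliminated: D beats it against every remaining column (C1: 8>5, C2: 0>-5, C3: -7>-9, C4: 4>-4, C5: 9>-3).
Column C5 is eliminated: C4 beats it against every remaining row (B: 8>0, D: 7>5, E: -4>-7).
Among the remaining strategies, none is strictly dominated by another pure strategy of the same player, so the elimination stops.
Surviving strategies — the Row player: {B, D, E}; the Column player: {C1, C2, C3, C4}.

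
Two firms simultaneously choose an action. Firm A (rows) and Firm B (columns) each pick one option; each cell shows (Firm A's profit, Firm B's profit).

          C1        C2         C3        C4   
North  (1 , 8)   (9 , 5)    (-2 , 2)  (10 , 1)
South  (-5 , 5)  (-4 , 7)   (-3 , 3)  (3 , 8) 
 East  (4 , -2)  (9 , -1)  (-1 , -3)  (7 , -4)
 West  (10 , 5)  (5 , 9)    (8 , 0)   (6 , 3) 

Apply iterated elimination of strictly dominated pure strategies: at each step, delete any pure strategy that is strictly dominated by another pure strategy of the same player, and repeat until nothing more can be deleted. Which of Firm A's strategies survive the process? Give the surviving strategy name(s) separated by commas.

Firm A's strategy South is strictly dominated by North (C1: 1>-5, C2: 9>-4, C3: -2>-3, C4: 10>3) and is removed.
Column C3 is eliminated: C1 beats it against every remaining row (North: 8>2, East: -2>-3, West: 5>0).
For Firm B, C1 strictly dominates C4 on the remaining rows (North: 8>1, East: -2>-4, West: 5>3); eliminate C4.
Among the remaining strategies, none is strictly dominated by another pure strategy of the same player, so the elimination stops.
Surviving strategies — Firm A: {North, East, West}; Firm B: {C1, C2}.

North, East, West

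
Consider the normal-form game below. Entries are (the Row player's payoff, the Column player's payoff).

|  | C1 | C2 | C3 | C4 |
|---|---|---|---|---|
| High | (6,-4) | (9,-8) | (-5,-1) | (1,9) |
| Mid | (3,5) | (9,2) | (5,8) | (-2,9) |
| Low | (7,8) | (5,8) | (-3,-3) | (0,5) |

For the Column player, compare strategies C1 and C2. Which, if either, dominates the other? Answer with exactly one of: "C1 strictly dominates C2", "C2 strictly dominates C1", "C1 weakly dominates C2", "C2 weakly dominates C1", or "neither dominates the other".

C1's payoffs vs C2's, by the Row player's action — High: -4>-8, Mid: 5>2, Low: 8=8.
C1 is at least as good everywhere and strictly better somewhere (tied only at Low), so C1 weakly but not strictly dominates C2.

C1 weakly dominates C2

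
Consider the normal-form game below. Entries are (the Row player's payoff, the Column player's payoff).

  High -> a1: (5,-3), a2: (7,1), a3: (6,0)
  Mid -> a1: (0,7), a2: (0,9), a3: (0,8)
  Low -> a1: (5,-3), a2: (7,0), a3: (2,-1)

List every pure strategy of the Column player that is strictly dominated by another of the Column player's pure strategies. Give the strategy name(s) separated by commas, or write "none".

a2 strictly dominates a1 — High: 1>-3, Mid: 9>7, Low: 0>-3.
Nothing dominates a2: a1 at High (1>-3); a3 at High (1>0).
a2 strictly dominates a3 — High: 1>0, Mid: 9>8, Low: 0>-1.

a1, a3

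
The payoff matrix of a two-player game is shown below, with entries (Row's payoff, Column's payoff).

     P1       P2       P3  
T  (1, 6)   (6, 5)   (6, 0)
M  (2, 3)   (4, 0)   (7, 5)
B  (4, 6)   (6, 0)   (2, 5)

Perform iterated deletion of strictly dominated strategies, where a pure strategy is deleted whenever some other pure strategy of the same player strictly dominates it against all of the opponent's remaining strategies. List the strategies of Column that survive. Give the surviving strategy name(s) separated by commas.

For Column, P1 strictly dominates P2 on the remaining rows (T: 6>5, M: 3>0, B: 6>0); eliminate P2.
Row's strategy T is strictly dominated by M (P1: 2>1, P3: 7>6) and is removed.
Among the remaining strategies, none is strictly dominated by another pure strategy of the same player, so the elimination stops.
Surviving strategies — Row: {M, B}; Column: {P1, P3}.

P1, P3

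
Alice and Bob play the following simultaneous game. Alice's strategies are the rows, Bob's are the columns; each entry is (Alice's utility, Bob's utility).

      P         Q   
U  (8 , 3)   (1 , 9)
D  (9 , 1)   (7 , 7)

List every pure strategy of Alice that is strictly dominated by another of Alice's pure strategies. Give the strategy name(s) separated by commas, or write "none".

U

D strictly dominates U — P: 9>8, Q: 7>1.
Nothing dominates D: U at P (9>8).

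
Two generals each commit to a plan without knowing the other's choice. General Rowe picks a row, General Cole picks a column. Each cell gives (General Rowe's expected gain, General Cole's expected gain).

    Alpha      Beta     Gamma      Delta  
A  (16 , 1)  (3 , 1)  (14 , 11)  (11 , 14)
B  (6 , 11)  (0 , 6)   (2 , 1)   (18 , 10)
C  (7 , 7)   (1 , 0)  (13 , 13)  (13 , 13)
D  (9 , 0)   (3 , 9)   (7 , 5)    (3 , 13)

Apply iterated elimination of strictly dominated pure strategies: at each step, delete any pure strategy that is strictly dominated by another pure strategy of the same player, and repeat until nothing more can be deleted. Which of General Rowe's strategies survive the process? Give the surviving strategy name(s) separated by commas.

Column Beta is eliminated: Delta beats it against every remaining row (A: 14>1, B: 10>6, C: 13>0, D: 13>9).
For General Rowe, A strictly dominates D on the remaining columns (Alpha: 16>9, Gamma: 14>7, Delta: 11>3); eliminate D.
Among the remaining strategies, none is strictly dominated by another pure strategy of the same player, so the elimination stops.
Surviving strategies — General Rowe: {A, B, C}; General Cole: {Alpha, Gamma, Delta}.

A, B, C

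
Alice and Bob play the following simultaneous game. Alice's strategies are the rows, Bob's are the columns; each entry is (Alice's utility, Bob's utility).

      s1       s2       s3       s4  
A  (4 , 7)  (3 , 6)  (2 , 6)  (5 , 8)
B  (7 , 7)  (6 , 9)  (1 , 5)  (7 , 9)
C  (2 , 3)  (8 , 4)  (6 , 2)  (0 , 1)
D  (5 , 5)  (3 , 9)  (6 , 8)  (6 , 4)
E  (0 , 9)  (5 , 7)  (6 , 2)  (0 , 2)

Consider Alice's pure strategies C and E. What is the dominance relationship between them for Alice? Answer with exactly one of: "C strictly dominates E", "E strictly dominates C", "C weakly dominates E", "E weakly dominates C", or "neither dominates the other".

C weakly dominates E

C's payoffs vs E's, by Bob's action — s1: 2>0, s2: 8>5, s3: 6=6, s4: 0=0.
C is at least as good everywhere and strictly better somewhere (tied only at s3, s4), so C weakly but not strictly dominates E.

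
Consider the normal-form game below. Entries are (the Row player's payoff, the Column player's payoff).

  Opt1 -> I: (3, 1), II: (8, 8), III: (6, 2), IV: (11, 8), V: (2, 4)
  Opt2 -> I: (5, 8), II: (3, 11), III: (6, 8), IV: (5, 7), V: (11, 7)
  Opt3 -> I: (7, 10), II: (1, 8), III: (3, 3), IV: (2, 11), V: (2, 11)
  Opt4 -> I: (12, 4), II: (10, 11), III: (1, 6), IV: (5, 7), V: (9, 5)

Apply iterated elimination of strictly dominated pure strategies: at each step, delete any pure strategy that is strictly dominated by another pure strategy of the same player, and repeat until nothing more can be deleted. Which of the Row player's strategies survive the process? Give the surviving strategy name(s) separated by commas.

The Column player's strategy III is strictly dominated by II (Opt1: 8>2, Opt2: 11>8, Opt3: 8>3, Opt4: 11>6) and is removed.
The Row player's strategy Opt3 is strictly dominated by Opt4 (I: 12>7, II: 10>1, IV: 5>2, V: 9>2) and is removed.
For the Column player, II strictly dominates I on the remaining rows (Opt1: 8>1, Opt2: 11>8, Opt4: 11>4); eliminate I.
The Column player's strategy V is strictly dominated by II (Opt1: 8>4, Opt2: 11>7, Opt4: 11>5) and is removed.
The Row player's strategy Opt2 is strictly dominated by Opt1 (II: 8>3, IV: 11>5) and is removed.
Among the remaining strategies, none is strictly dominated by another pure strategy of the same player, so the elimination stops.
Surviving strategies — the Row player: {Opt1, Opt4}; the Column player: {II, IV}.

Opt1, Opt4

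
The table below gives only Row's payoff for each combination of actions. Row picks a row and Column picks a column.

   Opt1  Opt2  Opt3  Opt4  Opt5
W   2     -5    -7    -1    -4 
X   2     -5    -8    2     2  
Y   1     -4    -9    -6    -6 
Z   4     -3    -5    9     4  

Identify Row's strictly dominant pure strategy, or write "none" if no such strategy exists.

Z vs W: Opt1: 4>2, Opt2: -3>-5, Opt3: -5>-7, Opt4: 9>-1, Opt5: 4>-4.
Z vs X: Opt1: 4>2, Opt2: -3>-5, Opt3: -5>-8, Opt4: 9>2, Opt5: 4>2.
Z vs Y: Opt1: 4>1, Opt2: -3>-4, Opt3: -5>-9, Opt4: 9>-6, Opt5: 4>-6.
Z strictly beats every other strategy against every opponent action, so it is strictly dominant.

Z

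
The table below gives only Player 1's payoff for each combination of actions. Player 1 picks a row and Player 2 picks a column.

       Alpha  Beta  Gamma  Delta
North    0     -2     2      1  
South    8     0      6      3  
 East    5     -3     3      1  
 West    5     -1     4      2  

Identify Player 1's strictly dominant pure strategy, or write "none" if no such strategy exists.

South

South vs North: Alpha: 8>0, Beta: 0>-2, Gamma: 6>2, Delta: 3>1.
South vs East: Alpha: 8>5, Beta: 0>-3, Gamma: 6>3, Delta: 3>1.
South vs West: Alpha: 8>5, Beta: 0>-1, Gamma: 6>4, Delta: 3>2.
South strictly beats every other strategy against every opponent action, so it is strictly dominant.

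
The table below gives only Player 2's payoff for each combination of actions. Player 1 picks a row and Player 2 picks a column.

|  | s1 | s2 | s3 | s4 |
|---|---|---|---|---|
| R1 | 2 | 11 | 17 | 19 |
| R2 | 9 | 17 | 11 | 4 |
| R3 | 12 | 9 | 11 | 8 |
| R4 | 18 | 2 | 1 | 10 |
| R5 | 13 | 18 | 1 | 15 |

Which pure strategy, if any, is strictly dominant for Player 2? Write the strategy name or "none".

none

s1 fails to dominate s2 at R1 (2<11).
s2 fails to dominate s1 at R3 (9<12).
s3 fails to dominate s1 at R3 (11<12).
s4 fails to dominate s1 at R2 (4<9).
No single strategy dominates all the others.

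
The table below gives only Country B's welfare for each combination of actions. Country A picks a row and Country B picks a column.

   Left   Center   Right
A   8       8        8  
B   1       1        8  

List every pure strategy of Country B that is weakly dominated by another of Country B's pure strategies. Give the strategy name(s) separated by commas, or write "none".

Left is weakly dominated by Right (A: 8=8, B: 8>1).
Right weakly dominates Center — A: 8=8, B: 8>1.
Nothing dominates Right: Left at B (8>1); Center at B (8>1).

Left, Center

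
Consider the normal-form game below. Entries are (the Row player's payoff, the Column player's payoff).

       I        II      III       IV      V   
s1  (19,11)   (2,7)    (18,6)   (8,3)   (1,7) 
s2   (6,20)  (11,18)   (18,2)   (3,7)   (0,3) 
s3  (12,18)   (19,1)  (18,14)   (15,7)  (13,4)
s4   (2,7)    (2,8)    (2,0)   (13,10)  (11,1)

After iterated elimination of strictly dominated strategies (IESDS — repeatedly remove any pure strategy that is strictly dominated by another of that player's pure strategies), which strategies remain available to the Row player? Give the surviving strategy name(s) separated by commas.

Row s4 is eliminated: s3 beats it against every remaining column (I: 12>2, II: 19>2, III: 18>2, IV: 15>13, V: 13>11).
The Column player's strategy II is strictly dominated by I (s1: 11>7, s2: 20>18, s3: 18>1) and is removed.
Column III is eliminated: I beats it against every remaining row (s1: 11>6, s2: 20>2, s3: 18>14).
Row s2 is eliminated: s1 beats it against every remaining column (I: 19>6, IV: 8>3, V: 1>0).
Column IV is eliminated: I beats it against every remaining row (s1: 11>3, s3: 18>7).
The Column player's strategy V is strictly dominated by I (s1: 11>7, s3: 18>4) and is removed.
Row s3 is eliminated: s1 beats it against every remaining column (I: 19>12).
Among the remaining strategies, none is strictly dominated by another pure strategy of the same player, so the elimination stops.
Surviving strategies — the Row player: {s1}; the Column player: {I}.

s1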